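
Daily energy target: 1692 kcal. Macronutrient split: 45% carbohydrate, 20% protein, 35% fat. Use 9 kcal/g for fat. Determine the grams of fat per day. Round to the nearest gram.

Fat energy = 35% × 1692 = 592.2 kcal.
At 9 kcal/g: 592.2 ÷ 9 = 65.8 g.

66 g/day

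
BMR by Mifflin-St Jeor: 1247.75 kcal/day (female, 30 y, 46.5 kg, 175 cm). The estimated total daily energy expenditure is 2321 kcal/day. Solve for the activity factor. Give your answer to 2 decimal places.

1.86

Activity factor = TEE ÷ BMR = 2321 ÷ 1247.75 = 1.86.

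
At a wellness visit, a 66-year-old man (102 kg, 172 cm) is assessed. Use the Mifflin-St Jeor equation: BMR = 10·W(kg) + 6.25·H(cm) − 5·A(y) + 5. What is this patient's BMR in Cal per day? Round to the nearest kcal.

Mifflin-St Jeor (male): BMR = 10(102) + 6.25(172) − 5(66) + 5 = 1020 + 1075 − 330 + 5 = 1770 kcal/day.

1770 Cal per day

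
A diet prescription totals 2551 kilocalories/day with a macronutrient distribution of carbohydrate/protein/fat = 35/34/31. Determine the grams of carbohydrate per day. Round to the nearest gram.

223 g/day

Carbohydrate energy = 35% × 2551 = 892.85 kcal.
At 4 kcal/g: 892.85 ÷ 4 = 223.2125 g.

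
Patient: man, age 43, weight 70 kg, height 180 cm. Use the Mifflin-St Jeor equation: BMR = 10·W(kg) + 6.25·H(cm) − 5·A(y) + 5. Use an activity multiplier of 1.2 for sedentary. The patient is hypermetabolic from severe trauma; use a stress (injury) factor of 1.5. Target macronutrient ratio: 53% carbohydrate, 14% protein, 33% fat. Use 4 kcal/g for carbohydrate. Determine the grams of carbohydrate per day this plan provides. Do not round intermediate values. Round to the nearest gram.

385 g/day

Mifflin-St Jeor (male): BMR = 10(70) + 6.25(180) − 5(43) + 5 = 700 + 1125 − 215 + 5 = 1615 kcal/day.
TEE = 1615 × 1.2 = 1938 kcal/day.
With stress factor 1.5: 1938 × 1.5 = 2907 kcal/day.
Carbohydrate energy = 53% × 2907 = 1540.71 kcal.
Carbohydrate = 1540.71 ÷ 4 kcal/g = 385.1775 g.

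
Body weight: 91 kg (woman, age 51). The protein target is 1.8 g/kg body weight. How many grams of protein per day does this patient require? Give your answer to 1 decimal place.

Protein = 1.8 g/kg × 91 kg = 163.8 g/day.

163.8 g/day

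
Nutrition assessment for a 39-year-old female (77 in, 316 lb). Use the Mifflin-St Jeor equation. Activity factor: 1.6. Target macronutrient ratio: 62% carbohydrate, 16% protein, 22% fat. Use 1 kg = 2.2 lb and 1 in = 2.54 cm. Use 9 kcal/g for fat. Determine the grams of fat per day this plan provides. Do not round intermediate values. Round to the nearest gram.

Convert to metric: weight = 316 ÷ 2.2 = 143.6364 kg; height = 77 × 2.54 = 195.58 cm.
Mifflin-St Jeor (female): BMR = 10(143.6364) + 6.25(195.58) − 5(39) − 161 = 1436.3636 + 1222.375 − 195 − 161 = 2302.7386 kcal/day.
TEE = 2302.7386 × 1.6 = 3684.3818 kcal/day.
Fat energy = 22% × 3684.3818 = 810.564 kcal.
Fat = 810.564 ÷ 9 kcal/g = 90.0627 g.

90 g/day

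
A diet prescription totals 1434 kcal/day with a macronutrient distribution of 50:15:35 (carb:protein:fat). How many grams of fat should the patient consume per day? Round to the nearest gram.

56 g/day

Fat energy = 35% × 1434 = 501.9 kcal.
At 9 kcal/g: 501.9 ÷ 9 = 55.7667 g.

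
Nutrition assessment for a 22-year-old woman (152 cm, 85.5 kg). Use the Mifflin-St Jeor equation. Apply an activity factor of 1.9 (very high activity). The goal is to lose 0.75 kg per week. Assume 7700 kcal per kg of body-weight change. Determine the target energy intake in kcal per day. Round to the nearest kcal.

2090 kcal per day

Mifflin-St Jeor (female): BMR = 10(85.5) + 6.25(152) − 5(22) − 161 = 855 + 950 − 110 − 161 = 1534 kcal/day.
TEE = 1534 × 1.9 = 2914.6 kcal/day.
Required daily deficit = 0.75 × 7700 ÷ 7 = 825 kcal/day.
Target intake = 2914.6 − 825 = 2089.6 kcal/day.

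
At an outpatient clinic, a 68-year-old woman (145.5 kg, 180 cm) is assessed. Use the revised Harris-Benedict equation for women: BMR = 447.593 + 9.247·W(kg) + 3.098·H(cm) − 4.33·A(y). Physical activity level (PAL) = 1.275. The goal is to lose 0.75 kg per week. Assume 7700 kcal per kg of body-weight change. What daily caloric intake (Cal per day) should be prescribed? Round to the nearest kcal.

Harris-Benedict: BMR = 447.593 + 9.247(145.5) + 3.098(180) − 4.33(68) = 2056.2315 kcal/day.
TEE = 2056.2315 × 1.275 = 2621.6952 kcal/day.
Required daily deficit = 0.75 × 7700 ÷ 7 = 825 kcal/day.
Target intake = 2621.6952 − 825 = 1796.6952 kcal/day.

1797 Cal per day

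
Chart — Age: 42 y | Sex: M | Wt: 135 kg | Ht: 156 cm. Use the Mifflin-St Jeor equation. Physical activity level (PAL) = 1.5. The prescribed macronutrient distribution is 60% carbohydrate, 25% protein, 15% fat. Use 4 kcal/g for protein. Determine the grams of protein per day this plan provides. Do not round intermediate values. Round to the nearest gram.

Mifflin-St Jeor (male): BMR = 10(135) + 6.25(156) − 5(42) + 5 = 1350 + 975 − 210 + 5 = 2120 kcal/day.
TEE = 2120 × 1.5 = 3180 kcal/day.
Protein energy = 25% × 3180 = 795 kcal.
Protein = 795 ÷ 4 kcal/g = 198.75 g.

199 g/day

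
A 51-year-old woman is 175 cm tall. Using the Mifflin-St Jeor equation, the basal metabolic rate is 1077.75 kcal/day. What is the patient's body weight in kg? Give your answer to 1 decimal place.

1077.75 = 10·W + 6.25(175) − 5(51) − 161
10·W = 1077.75 − 677.75 = 400, so W = 40 kg.

40.0 kg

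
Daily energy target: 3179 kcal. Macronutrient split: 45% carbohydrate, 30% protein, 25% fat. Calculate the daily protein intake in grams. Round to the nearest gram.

238 g/day

Protein energy = 30% × 3179 = 953.7 kcal.
At 4 kcal/g: 953.7 ÷ 4 = 238.425 g.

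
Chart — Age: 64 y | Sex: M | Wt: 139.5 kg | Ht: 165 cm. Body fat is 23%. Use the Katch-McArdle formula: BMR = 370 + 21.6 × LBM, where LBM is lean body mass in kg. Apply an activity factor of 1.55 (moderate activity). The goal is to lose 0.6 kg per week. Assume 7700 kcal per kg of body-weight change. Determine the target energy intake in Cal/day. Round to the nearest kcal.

3510 Cal/day

LBM = 139.5 × (1 − 0.23) = 107.415 kg. Katch-McArdle: BMR = 370 + 21.6 × 107.415 = 2690.164 kcal/day.
TEE = 2690.164 × 1.55 = 4169.7542 kcal/day.
Required daily deficit = 0.6 × 7700 ÷ 7 = 660 kcal/day.
Target intake = 4169.7542 − 660 = 3509.7542 kcal/day.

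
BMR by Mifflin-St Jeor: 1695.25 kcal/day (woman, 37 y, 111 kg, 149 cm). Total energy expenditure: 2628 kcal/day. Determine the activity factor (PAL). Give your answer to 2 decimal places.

Activity factor = TEE ÷ BMR = 2628 ÷ 1695.25 = 1.55.

1.55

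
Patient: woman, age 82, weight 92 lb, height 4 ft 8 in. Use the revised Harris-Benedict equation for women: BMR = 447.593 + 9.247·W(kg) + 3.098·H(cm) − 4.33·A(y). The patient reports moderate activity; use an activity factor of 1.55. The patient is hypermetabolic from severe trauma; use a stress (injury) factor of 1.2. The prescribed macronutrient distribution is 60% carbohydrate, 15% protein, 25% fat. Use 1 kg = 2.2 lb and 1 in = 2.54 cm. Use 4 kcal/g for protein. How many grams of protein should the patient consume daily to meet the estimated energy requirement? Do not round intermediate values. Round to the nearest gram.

Convert to metric: weight = 92 ÷ 2.2 = 41.8182 kg; height = (4×12 + 8) × 2.54 = 56 × 2.54 = 142.24 cm.
Harris-Benedict: BMR = 447.593 + 9.247(41.8182) + 3.098(142.24) − 4.33(82) = 919.8852 kcal/day.
TEE = 919.8852 × 1.55 = 1425.8221 kcal/day.
With stress factor 1.2: 1425.8221 × 1.2 = 1710.9866 kcal/day.
Protein energy = 15% × 1710.9866 = 256.648 kcal.
Protein = 256.648 ÷ 4 kcal/g = 64.162 g.

64 g/day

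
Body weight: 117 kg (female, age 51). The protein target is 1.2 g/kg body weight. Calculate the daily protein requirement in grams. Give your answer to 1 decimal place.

Protein = 1.2 g/kg × 117 kg = 140.4 g/day.

140.4 g/day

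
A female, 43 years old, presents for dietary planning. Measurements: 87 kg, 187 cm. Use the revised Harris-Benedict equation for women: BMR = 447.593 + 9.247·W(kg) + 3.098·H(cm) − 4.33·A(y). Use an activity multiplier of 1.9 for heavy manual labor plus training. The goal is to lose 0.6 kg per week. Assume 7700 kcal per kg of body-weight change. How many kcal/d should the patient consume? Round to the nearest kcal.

2466 kcal/d

Harris-Benedict: BMR = 447.593 + 9.247(87) + 3.098(187) − 4.33(43) = 1645.218 kcal/day.
TEE = 1645.218 × 1.9 = 3125.9142 kcal/day.
Required daily deficit = 0.6 × 7700 ÷ 7 = 660 kcal/day.
Target intake = 3125.9142 − 660 = 2465.9142 kcal/day.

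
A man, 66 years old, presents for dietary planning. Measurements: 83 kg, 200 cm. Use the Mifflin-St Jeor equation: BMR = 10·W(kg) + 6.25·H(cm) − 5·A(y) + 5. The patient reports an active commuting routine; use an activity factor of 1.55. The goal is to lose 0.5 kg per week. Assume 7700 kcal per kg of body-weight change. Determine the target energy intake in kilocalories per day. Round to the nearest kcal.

Mifflin-St Jeor (male): BMR = 10(83) + 6.25(200) − 5(66) + 5 = 830 + 1250 − 330 + 5 = 1755 kcal/day.
TEE = 1755 × 1.55 = 2720.25 kcal/day.
Required daily deficit = 0.5 × 7700 ÷ 7 = 550 kcal/day.
Target intake = 2720.25 − 550 = 2170.25 kcal/day.

2170 kilocalories per day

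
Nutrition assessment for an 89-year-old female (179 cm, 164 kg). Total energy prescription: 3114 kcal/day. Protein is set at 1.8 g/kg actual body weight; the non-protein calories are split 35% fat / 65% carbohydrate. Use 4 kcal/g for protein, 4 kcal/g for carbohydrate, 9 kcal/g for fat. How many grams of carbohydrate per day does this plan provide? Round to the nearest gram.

Protein = 1.8 × 164 = 295.2 g → 295.2 × 4 = 1180.8 kcal.
Non-protein calories = 3114 − 1180.8 = 1933.2 kcal.
Fat: 35% × 1933.2 = 676.62 kcal; carbohydrate: 1256.58 kcal.
Carbohydrate: 1256.58 kcal ÷ 4 kcal/g = 314.145 g.

314 g/day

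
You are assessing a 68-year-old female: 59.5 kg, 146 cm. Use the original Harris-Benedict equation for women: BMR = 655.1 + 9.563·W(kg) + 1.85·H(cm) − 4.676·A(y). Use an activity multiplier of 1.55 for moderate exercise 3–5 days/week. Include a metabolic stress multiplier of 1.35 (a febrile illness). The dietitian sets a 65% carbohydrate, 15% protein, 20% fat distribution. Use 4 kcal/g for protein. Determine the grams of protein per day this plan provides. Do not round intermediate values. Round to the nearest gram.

Harris-Benedict: BMR = 655.1 + 9.563(59.5) + 1.85(146) − 4.676(68) = 1176.2305 kcal/day.
TEE = 1176.2305 × 1.55 = 1823.1573 kcal/day.
With stress factor 1.35: 1823.1573 × 1.35 = 2461.2623 kcal/day.
Protein energy = 15% × 2461.2623 = 369.1893 kcal.
Protein = 369.1893 ÷ 4 kcal/g = 92.2973 g.

92 g/day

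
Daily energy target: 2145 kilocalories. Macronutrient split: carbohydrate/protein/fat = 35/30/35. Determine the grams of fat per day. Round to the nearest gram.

Fat energy = 35% × 2145 = 750.75 kcal.
At 9 kcal/g: 750.75 ÷ 9 = 83.4167 g.

83 g/day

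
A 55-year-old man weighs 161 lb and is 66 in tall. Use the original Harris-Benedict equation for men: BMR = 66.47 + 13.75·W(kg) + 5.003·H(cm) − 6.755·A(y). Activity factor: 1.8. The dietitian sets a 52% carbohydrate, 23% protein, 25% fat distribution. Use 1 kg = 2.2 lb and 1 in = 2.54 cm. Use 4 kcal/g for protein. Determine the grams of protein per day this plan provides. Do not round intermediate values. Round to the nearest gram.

159 g/day

Convert to metric: weight = 161 ÷ 2.2 = 73.1818 kg; height = 66 × 2.54 = 167.64 cm.
Harris-Benedict: BMR = 66.47 + 13.75(73.1818) + 5.003(167.64) − 6.755(55) = 1539.8979 kcal/day.
TEE = 1539.8979 × 1.8 = 2771.8163 kcal/day.
Protein energy = 23% × 2771.8163 = 637.5177 kcal.
Protein = 637.5177 ÷ 4 kcal/g = 159.3794 g.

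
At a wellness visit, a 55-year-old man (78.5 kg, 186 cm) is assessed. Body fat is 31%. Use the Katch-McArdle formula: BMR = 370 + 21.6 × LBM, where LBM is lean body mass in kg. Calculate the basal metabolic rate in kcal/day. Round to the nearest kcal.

1540 kcal/day

LBM = 78.5 × (1 − 0.31) = 54.165 kg. Katch-McArdle: BMR = 370 + 21.6 × 54.165 = 1539.964 kcal/day.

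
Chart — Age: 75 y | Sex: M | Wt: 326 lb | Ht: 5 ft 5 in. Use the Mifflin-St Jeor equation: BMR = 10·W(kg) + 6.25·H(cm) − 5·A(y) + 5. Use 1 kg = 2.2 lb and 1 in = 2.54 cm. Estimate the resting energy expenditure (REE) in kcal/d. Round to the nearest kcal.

2144 kcal/d

Convert to metric: weight = 326 ÷ 2.2 = 148.1818 kg; height = (5×12 + 5) × 2.54 = 65 × 2.54 = 165.1 cm.
Mifflin-St Jeor (male): BMR = 10(148.1818) + 6.25(165.1) − 5(75) + 5 = 1481.8182 + 1031.875 − 375 + 5 = 2143.6932 kcal/day.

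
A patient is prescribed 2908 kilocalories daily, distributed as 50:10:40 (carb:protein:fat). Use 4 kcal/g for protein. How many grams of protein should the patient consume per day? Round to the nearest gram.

Protein energy = 10% × 2908 = 290.8 kcal.
At 4 kcal/g: 290.8 ÷ 4 = 72.7 g.

73 g/day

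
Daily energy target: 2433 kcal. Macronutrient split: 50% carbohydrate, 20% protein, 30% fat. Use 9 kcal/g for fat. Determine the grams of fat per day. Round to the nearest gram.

Fat energy = 30% × 2433 = 729.9 kcal.
At 9 kcal/g: 729.9 ÷ 9 = 81.1 g.

81 g/day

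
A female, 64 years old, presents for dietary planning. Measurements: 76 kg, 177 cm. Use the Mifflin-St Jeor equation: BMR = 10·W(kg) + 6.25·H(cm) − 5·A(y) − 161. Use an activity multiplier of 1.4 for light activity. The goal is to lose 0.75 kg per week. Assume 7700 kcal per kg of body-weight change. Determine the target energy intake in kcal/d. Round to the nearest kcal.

Mifflin-St Jeor (female): BMR = 10(76) + 6.25(177) − 5(64) − 161 = 760 + 1106.25 − 320 − 161 = 1385.25 kcal/day.
TEE = 1385.25 × 1.4 = 1939.35 kcal/day.
Required daily deficit = 0.75 × 7700 ÷ 7 = 825 kcal/day.
Target intake = 1939.35 − 825 = 1114.35 kcal/day.

1114 kcal/d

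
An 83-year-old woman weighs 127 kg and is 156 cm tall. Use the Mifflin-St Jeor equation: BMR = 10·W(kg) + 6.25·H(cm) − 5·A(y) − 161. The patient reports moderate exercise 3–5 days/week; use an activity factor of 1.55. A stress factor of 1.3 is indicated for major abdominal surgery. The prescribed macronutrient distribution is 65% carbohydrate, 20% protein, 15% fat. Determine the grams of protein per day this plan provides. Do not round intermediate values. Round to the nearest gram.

Mifflin-St Jeor (female): BMR = 10(127) + 6.25(156) − 5(83) − 161 = 1270 + 975 − 415 − 161 = 1669 kcal/day.
TEE = 1669 × 1.55 = 2586.95 kcal/day.
With stress factor 1.3: 2586.95 × 1.3 = 3363.035 kcal/day.
Protein energy = 20% × 3363.035 = 672.607 kcal.
Protein = 672.607 ÷ 4 kcal/g = 168.1518 g.

168 g/day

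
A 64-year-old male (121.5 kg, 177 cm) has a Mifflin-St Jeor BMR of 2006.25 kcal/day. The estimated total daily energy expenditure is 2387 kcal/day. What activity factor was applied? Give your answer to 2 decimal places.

1.19

Activity factor = TEE ÷ BMR = 2387 ÷ 2006.25 = 1.19.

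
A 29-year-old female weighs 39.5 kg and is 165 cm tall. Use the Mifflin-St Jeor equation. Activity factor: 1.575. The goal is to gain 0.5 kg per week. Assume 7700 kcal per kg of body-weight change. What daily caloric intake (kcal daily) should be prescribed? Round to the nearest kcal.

Mifflin-St Jeor (female): BMR = 10(39.5) + 6.25(165) − 5(29) − 161 = 395 + 1031.25 − 145 − 161 = 1120.25 kcal/day.
TEE = 1120.25 × 1.575 = 1764.3938 kcal/day.
Required daily surplus = 0.5 × 7700 ÷ 7 = 550 kcal/day.
Target intake = 1764.3938 + 550 = 2314.3938 kcal/day.

2314 kcal daily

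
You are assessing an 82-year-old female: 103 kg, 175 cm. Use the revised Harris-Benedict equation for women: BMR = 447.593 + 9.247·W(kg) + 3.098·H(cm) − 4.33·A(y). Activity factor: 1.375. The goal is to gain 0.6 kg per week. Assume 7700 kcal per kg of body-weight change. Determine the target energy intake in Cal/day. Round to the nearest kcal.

Harris-Benedict: BMR = 447.593 + 9.247(103) + 3.098(175) − 4.33(82) = 1587.124 kcal/day.
TEE = 1587.124 × 1.375 = 2182.2955 kcal/day.
Required daily surplus = 0.6 × 7700 ÷ 7 = 660 kcal/day.
Target intake = 2182.2955 + 660 = 2842.2955 kcal/day.

2842 Cal/day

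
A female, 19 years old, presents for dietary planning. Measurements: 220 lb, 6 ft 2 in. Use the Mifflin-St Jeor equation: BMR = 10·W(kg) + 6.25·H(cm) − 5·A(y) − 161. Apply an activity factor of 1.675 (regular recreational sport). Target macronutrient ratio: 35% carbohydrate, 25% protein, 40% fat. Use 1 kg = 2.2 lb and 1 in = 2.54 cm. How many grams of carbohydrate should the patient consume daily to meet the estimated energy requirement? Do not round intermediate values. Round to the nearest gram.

281 g/day

Convert to metric: weight = 220 ÷ 2.2 = 100 kg; height = (6×12 + 2) × 2.54 = 74 × 2.54 = 187.96 cm.
Mifflin-St Jeor (female): BMR = 10(100) + 6.25(187.96) − 5(19) − 161 = 1000 + 1174.75 − 95 − 161 = 1918.75 kcal/day.
TEE = 1918.75 × 1.675 = 3213.9063 kcal/day.
Carbohydrate energy = 35% × 3213.9063 = 1124.8672 kcal.
Carbohydrate = 1124.8672 ÷ 4 kcal/g = 281.2168 g.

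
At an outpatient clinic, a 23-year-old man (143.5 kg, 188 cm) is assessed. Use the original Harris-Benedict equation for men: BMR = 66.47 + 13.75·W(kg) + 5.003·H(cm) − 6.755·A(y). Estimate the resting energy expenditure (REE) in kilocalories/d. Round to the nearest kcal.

2825 kilocalories/d

Harris-Benedict: BMR = 66.47 + 13.75(143.5) + 5.003(188) − 6.755(23) = 2824.794 kcal/day.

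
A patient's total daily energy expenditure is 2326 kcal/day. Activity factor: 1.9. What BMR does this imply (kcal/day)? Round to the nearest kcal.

BMR = TEE ÷ activity factor = 2326 ÷ 1.9 = 1224.2105 kcal/day.

1224 kcal/day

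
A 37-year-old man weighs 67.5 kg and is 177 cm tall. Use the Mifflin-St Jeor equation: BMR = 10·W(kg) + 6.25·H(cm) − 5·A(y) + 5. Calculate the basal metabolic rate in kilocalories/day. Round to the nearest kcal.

Mifflin-St Jeor (male): BMR = 10(67.5) + 6.25(177) − 5(37) + 5 = 675 + 1106.25 − 185 + 5 = 1601.25 kcal/day.

1601 kilocalories/day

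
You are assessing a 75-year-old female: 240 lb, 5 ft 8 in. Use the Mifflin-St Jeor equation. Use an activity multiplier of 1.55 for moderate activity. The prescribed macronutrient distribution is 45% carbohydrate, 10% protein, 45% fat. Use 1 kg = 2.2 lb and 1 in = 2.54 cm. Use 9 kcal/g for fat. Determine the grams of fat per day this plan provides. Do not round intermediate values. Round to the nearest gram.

Convert to metric: weight = 240 ÷ 2.2 = 109.0909 kg; height = (5×12 + 8) × 2.54 = 68 × 2.54 = 172.72 cm.
Mifflin-St Jeor (female): BMR = 10(109.0909) + 6.25(172.72) − 5(75) − 161 = 1090.9091 + 1079.5 − 375 − 161 = 1634.4091 kcal/day.
TEE = 1634.4091 × 1.55 = 2533.3341 kcal/day.
Fat energy = 45% × 2533.3341 = 1140.0003 kcal.
Fat = 1140.0003 ÷ 9 kcal/g = 126.6667 g.

127 g/day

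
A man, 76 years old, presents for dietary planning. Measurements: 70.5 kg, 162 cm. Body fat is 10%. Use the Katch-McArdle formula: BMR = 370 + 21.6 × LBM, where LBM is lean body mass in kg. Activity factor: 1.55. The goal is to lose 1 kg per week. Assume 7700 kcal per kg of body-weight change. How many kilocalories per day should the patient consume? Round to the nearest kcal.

1598 kilocalories per day

LBM = 70.5 × (1 − 0.1) = 63.45 kg. Katch-McArdle: BMR = 370 + 21.6 × 63.45 = 1740.52 kcal/day.
TEE = 1740.52 × 1.55 = 2697.806 kcal/day.
Required daily deficit = 1 × 7700 ÷ 7 = 1100 kcal/day.
Target intake = 2697.806 − 1100 = 1597.806 kcal/day.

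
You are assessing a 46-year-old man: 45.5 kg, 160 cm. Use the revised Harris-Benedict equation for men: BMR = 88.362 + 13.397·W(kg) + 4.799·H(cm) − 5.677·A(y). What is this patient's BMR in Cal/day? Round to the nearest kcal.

Harris-Benedict: BMR = 88.362 + 13.397(45.5) + 4.799(160) − 5.677(46) = 1204.6235 kcal/day.

1205 Cal/day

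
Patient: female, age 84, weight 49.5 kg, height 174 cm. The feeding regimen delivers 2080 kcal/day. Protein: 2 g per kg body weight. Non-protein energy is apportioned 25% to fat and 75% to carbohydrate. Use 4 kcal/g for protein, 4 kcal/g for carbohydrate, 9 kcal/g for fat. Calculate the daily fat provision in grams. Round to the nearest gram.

47 g/day

Protein = 2 × 49.5 = 99 g → 99 × 4 = 396 kcal.
Non-protein calories = 2080 − 396 = 1684 kcal.
Fat: 25% × 1684 = 421 kcal; carbohydrate: 1263 kcal.
Fat: 421 kcal ÷ 9 kcal/g = 46.7778 g.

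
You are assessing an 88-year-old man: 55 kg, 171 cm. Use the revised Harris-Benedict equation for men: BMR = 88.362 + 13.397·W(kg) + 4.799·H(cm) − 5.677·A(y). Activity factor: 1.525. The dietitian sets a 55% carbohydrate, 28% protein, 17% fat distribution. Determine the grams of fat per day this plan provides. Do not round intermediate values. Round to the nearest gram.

33 g/day

Harris-Benedict: BMR = 88.362 + 13.397(55) + 4.799(171) − 5.677(88) = 1146.25 kcal/day.
TEE = 1146.25 × 1.525 = 1748.0313 kcal/day.
Fat energy = 17% × 1748.0313 = 297.1653 kcal.
Fat = 297.1653 ÷ 9 kcal/g = 33.0184 g.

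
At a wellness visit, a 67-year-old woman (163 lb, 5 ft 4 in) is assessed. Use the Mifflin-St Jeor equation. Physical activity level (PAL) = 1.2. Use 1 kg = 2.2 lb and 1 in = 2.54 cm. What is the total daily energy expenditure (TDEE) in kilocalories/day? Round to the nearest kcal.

Convert to metric: weight = 163 ÷ 2.2 = 74.0909 kg; height = (5×12 + 4) × 2.54 = 64 × 2.54 = 162.56 cm.
Mifflin-St Jeor (female): BMR = 10(74.0909) + 6.25(162.56) − 5(67) − 161 = 740.9091 + 1016 − 335 − 161 = 1260.9091 kcal/day.
TEE = BMR × activity factor = 1260.9091 × 1.2 = 1513.0909 kcal/day.

1513 kilocalories/day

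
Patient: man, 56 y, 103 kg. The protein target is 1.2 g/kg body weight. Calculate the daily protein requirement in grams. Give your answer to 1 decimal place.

Protein = 1.2 g/kg × 103 kg = 123.6 g/day.

123.6 g/day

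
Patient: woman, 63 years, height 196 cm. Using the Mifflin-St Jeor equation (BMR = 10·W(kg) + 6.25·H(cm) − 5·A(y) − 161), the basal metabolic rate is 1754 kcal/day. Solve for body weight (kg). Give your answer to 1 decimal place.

1754 = 10·W + 6.25(196) − 5(63) − 161
10·W = 1754 − 749 = 1005, so W = 100.5 kg.

100.5 kg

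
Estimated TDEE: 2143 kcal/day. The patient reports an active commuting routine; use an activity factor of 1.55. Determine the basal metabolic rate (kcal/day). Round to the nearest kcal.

BMR = TEE ÷ activity factor = 2143 ÷ 1.55 = 1382.5806 kcal/day.

1383 kcal/day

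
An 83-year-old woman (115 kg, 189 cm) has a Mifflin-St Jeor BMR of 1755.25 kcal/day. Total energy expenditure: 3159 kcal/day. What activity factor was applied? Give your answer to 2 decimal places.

Activity factor = TEE ÷ BMR = 3159 ÷ 1755.25 = 1.8.

1.80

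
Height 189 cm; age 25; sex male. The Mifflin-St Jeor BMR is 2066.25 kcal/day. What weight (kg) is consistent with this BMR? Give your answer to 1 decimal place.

2066.25 = 10·W + 6.25(189) − 5(25) + 5
10·W = 2066.25 − 1061.25 = 1005, so W = 100.5 kg.

100.5 kg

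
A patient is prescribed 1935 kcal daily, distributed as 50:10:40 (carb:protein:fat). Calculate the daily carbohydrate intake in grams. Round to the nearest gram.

Carbohydrate energy = 50% × 1935 = 967.5 kcal.
At 4 kcal/g: 967.5 ÷ 4 = 241.875 g.

242 g/day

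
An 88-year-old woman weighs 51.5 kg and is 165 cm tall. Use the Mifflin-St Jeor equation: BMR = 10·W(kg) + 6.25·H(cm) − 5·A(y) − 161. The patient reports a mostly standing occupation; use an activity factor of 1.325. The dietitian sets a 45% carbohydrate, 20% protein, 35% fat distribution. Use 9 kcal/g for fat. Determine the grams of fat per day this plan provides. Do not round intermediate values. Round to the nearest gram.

Mifflin-St Jeor (female): BMR = 10(51.5) + 6.25(165) − 5(88) − 161 = 515 + 1031.25 − 440 − 161 = 945.25 kcal/day.
TEE = 945.25 × 1.325 = 1252.4563 kcal/day.
Fat energy = 35% × 1252.4563 = 438.3597 kcal.
Fat = 438.3597 ÷ 9 kcal/g = 48.7066 g.

49 g/day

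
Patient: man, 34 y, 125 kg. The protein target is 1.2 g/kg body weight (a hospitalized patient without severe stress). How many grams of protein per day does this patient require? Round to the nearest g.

Protein = 1.2 g/kg × 125 kg = 150 g/day.

150 g/day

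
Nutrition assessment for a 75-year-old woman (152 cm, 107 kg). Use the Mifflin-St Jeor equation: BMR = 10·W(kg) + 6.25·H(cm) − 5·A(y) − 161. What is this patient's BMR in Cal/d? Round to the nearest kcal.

Mifflin-St Jeor (female): BMR = 10(107) + 6.25(152) − 5(75) − 161 = 1070 + 950 − 375 − 161 = 1484 kcal/day.

1484 Cal/d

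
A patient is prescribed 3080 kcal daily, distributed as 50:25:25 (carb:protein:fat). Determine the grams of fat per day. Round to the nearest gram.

86 g/day

Fat energy = 25% × 3080 = 770 kcal.
At 9 kcal/g: 770 ÷ 9 = 85.5556 g.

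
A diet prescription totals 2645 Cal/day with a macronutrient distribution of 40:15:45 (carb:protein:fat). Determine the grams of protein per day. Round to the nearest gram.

99 g/day

Protein energy = 15% × 2645 = 396.75 kcal.
At 4 kcal/g: 396.75 ÷ 4 = 99.1875 g.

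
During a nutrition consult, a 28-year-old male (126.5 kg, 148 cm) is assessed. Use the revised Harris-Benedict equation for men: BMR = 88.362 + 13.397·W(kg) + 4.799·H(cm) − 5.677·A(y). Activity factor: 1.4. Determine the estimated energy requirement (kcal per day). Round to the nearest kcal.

Harris-Benedict: BMR = 88.362 + 13.397(126.5) + 4.799(148) − 5.677(28) = 2334.3785 kcal/day.
TEE = BMR × activity factor = 2334.3785 × 1.4 = 3268.1299 kcal/day.

3268 kcal per day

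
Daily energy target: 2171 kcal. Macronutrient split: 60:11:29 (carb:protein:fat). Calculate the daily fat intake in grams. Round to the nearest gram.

70 g/day

Fat energy = 29% × 2171 = 629.59 kcal.
At 9 kcal/g: 629.59 ÷ 9 = 69.9544 g.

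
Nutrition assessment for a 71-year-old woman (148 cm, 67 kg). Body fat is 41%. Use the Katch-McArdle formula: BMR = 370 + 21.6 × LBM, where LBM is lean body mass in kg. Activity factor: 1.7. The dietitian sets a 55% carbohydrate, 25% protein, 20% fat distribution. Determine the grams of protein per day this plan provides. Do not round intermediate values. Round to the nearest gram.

130 g/day

LBM = 67 × (1 − 0.41) = 39.53 kg. Katch-McArdle: BMR = 370 + 21.6 × 39.53 = 1223.848 kcal/day.
TEE = 1223.848 × 1.7 = 2080.5416 kcal/day.
Protein energy = 25% × 2080.5416 = 520.1354 kcal.
Protein = 520.1354 ÷ 4 kcal/g = 130.0339 g.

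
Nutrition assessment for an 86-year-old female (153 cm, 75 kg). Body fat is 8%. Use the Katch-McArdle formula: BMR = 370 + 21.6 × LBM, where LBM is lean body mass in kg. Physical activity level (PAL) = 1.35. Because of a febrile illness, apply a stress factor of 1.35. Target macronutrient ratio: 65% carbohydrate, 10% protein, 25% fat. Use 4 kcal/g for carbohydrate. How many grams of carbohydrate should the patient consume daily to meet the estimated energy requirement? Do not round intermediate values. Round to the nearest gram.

551 g/day

LBM = 75 × (1 − 0.08) = 69 kg. Katch-McArdle: BMR = 370 + 21.6 × 69 = 1860.4 kcal/day.
TEE = 1860.4 × 1.35 = 2511.54 kcal/day.
With stress factor 1.35: 2511.54 × 1.35 = 3390.579 kcal/day.
Carbohydrate energy = 65% × 3390.579 = 2203.8764 kcal.
Carbohydrate = 2203.8764 ÷ 4 kcal/g = 550.9691 g.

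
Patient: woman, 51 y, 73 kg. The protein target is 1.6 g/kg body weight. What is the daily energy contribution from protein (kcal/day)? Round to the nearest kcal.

Protein = 1.6 g/kg × 73 kg = 116.8 g/day.
Protein energy = 116.8 g × 4 kcal/g = 467.2 kcal/day.

467 kcal/day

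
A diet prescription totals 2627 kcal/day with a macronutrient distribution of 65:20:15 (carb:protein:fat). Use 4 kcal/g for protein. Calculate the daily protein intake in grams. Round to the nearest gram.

Protein energy = 20% × 2627 = 525.4 kcal.
At 4 kcal/g: 525.4 ÷ 4 = 131.35 g.

131 g/day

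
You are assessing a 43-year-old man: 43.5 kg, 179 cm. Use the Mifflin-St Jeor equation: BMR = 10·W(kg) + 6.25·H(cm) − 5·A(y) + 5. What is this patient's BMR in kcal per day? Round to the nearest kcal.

Mifflin-St Jeor (male): BMR = 10(43.5) + 6.25(179) − 5(43) + 5 = 435 + 1118.75 − 215 + 5 = 1343.75 kcal/day.

1344 kcal per day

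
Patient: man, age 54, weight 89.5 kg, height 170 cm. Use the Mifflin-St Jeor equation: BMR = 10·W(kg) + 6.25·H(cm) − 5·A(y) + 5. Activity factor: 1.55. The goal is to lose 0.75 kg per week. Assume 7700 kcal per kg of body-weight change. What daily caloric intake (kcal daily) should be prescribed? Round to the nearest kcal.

1798 kcal daily

Mifflin-St Jeor (male): BMR = 10(89.5) + 6.25(170) − 5(54) + 5 = 895 + 1062.5 − 270 + 5 = 1692.5 kcal/day.
TEE = 1692.5 × 1.55 = 2623.375 kcal/day.
Required daily deficit = 0.75 × 7700 ÷ 7 = 825 kcal/day.
Target intake = 2623.375 − 825 = 1798.375 kcal/day.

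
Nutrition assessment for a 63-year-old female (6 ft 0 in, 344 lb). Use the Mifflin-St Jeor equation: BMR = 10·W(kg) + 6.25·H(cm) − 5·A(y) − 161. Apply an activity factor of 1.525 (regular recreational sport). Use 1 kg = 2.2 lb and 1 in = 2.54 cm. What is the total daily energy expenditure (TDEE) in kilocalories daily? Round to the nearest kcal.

Convert to metric: weight = 344 ÷ 2.2 = 156.3636 kg; height = (6×12 + 0) × 2.54 = 72 × 2.54 = 182.88 cm.
Mifflin-St Jeor (female): BMR = 10(156.3636) + 6.25(182.88) − 5(63) − 161 = 1563.6364 + 1143 − 315 − 161 = 2230.6364 kcal/day.
TEE = BMR × activity factor = 2230.6364 × 1.525 = 3401.7205 kcal/day.

3402 kilocalories daily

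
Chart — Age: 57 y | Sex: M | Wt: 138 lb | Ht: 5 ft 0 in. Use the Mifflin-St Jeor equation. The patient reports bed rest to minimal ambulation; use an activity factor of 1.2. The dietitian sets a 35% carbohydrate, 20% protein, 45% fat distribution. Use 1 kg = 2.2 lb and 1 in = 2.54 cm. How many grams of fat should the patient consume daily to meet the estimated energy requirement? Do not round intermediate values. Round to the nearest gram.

Convert to metric: weight = 138 ÷ 2.2 = 62.7273 kg; height = (5×12 + 0) × 2.54 = 60 × 2.54 = 152.4 cm.
Mifflin-St Jeor (male): BMR = 10(62.7273) + 6.25(152.4) − 5(57) + 5 = 627.2727 + 952.5 − 285 + 5 = 1299.7727 kcal/day.
TEE = 1299.7727 × 1.2 = 1559.7273 kcal/day.
Fat energy = 45% × 1559.7273 = 701.8773 kcal.
Fat = 701.8773 ÷ 9 kcal/g = 77.9864 g.

78 g/day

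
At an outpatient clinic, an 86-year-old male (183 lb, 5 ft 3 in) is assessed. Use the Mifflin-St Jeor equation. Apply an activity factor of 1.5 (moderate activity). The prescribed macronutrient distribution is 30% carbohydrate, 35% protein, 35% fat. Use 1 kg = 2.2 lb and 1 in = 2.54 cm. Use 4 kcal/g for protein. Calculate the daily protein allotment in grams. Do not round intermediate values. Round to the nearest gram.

185 g/day

Convert to metric: weight = 183 ÷ 2.2 = 83.1818 kg; height = (5×12 + 3) × 2.54 = 63 × 2.54 = 160.02 cm.
Mifflin-St Jeor (male): BMR = 10(83.1818) + 6.25(160.02) − 5(86) + 5 = 831.8182 + 1000.125 − 430 + 5 = 1406.9432 kcal/day.
TEE = 1406.9432 × 1.5 = 2110.4148 kcal/day.
Protein energy = 35% × 2110.4148 = 738.6452 kcal.
Protein = 738.6452 ÷ 4 kcal/g = 184.6613 g.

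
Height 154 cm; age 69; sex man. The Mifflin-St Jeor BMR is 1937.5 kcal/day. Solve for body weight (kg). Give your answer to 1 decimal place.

1937.5 = 10·W + 6.25(154) − 5(69) + 5
10·W = 1937.5 − 622.5 = 1315, so W = 131.5 kg.

131.5 kg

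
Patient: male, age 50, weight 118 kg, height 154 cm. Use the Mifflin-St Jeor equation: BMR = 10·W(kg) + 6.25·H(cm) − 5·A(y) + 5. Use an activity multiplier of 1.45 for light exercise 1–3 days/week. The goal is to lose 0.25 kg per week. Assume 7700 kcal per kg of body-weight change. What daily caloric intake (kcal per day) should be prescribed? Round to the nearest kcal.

2476 kcal per day

Mifflin-St Jeor (male): BMR = 10(118) + 6.25(154) − 5(50) + 5 = 1180 + 962.5 − 250 + 5 = 1897.5 kcal/day.
TEE = 1897.5 × 1.45 = 2751.375 kcal/day.
Required daily deficit = 0.25 × 7700 ÷ 7 = 275 kcal/day.
Target intake = 2751.375 − 275 = 2476.375 kcal/day.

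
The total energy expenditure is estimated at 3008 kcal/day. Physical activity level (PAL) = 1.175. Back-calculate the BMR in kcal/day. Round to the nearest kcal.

2560 kcal/day

BMR = TEE ÷ activity factor = 3008 ÷ 1.175 = 2560 kcal/day.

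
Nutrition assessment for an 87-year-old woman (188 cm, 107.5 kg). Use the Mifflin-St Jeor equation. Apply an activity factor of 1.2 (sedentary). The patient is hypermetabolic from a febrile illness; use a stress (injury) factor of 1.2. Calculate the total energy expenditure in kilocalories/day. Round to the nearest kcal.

Mifflin-St Jeor (female): BMR = 10(107.5) + 6.25(188) − 5(87) − 161 = 1075 + 1175 − 435 − 161 = 1654 kcal/day.
TEE = BMR × activity factor = 1654 × 1.2 = 1984.8 kcal/day.
Apply stress factor: 1984.8 × 1.2 = 2381.76 kcal/day.

2382 kilocalories/day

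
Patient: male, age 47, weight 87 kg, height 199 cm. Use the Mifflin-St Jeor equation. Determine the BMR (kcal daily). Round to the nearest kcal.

1884 kcal daily

Mifflin-St Jeor (male): BMR = 10(87) + 6.25(199) − 5(47) + 5 = 870 + 1243.75 − 235 + 5 = 1883.75 kcal/day.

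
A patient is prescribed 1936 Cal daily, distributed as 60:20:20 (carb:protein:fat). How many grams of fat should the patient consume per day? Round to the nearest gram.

Fat energy = 20% × 1936 = 387.2 kcal.
At 9 kcal/g: 387.2 ÷ 9 = 43.0222 g.

43 g/day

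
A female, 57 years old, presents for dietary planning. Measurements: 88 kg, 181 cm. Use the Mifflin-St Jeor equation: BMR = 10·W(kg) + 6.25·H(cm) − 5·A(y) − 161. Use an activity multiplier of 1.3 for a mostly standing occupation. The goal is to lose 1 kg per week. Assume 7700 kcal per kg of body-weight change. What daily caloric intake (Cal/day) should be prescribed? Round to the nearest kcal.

Mifflin-St Jeor (female): BMR = 10(88) + 6.25(181) − 5(57) − 161 = 880 + 1131.25 − 285 − 161 = 1565.25 kcal/day.
TEE = 1565.25 × 1.3 = 2034.825 kcal/day.
Required daily deficit = 1 × 7700 ÷ 7 = 1100 kcal/day.
Target intake = 2034.825 − 1100 = 934.825 kcal/day.

935 Cal/day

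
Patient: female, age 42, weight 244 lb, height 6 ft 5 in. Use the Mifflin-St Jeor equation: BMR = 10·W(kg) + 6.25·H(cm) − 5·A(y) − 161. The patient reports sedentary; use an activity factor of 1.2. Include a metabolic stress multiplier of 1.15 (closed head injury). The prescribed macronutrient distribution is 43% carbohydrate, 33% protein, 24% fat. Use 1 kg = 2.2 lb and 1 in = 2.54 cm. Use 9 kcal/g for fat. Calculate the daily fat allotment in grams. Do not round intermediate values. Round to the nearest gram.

Convert to metric: weight = 244 ÷ 2.2 = 110.9091 kg; height = (6×12 + 5) × 2.54 = 77 × 2.54 = 195.58 cm.
Mifflin-St Jeor (female): BMR = 10(110.9091) + 6.25(195.58) − 5(42) − 161 = 1109.0909 + 1222.375 − 210 − 161 = 1960.4659 kcal/day.
TEE = 1960.4659 × 1.2 = 2352.5591 kcal/day.
With stress factor 1.15: 2352.5591 × 1.15 = 2705.443 kcal/day.
Fat energy = 24% × 2705.443 = 649.3063 kcal.
Fat = 649.3063 ÷ 9 kcal/g = 72.1451 g.

72 g/day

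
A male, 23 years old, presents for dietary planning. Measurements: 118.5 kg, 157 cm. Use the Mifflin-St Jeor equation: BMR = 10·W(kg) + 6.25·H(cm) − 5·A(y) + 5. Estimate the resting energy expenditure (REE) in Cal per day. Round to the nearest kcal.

Mifflin-St Jeor (male): BMR = 10(118.5) + 6.25(157) − 5(23) + 5 = 1185 + 981.25 − 115 + 5 = 2056.25 kcal/day.

2056 Cal per day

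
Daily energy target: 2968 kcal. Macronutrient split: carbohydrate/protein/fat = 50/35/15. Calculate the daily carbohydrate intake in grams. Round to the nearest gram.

Carbohydrate energy = 50% × 2968 = 1484 kcal.
At 4 kcal/g: 1484 ÷ 4 = 371 g.

371 g/day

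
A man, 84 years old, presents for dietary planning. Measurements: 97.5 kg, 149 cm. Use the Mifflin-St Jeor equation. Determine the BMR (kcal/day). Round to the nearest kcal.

Mifflin-St Jeor (male): BMR = 10(97.5) + 6.25(149) − 5(84) + 5 = 975 + 931.25 − 420 + 5 = 1491.25 kcal/day.

1491 kcal/day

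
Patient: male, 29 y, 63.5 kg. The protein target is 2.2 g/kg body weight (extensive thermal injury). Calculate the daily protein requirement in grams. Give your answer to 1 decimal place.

Protein = 2.2 g/kg × 63.5 kg = 139.7 g/day.

139.7 g/day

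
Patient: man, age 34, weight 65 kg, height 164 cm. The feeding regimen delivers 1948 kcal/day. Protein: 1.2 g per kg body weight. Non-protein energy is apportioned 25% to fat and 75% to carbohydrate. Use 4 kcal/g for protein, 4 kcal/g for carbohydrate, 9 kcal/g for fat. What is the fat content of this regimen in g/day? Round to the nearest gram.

45 g/day

Protein = 1.2 × 65 = 78 g → 78 × 4 = 312 kcal.
Non-protein calories = 1948 − 312 = 1636 kcal.
Fat: 25% × 1636 = 409 kcal; carbohydrate: 1227 kcal.
Fat: 409 kcal ÷ 9 kcal/g = 45.4444 g.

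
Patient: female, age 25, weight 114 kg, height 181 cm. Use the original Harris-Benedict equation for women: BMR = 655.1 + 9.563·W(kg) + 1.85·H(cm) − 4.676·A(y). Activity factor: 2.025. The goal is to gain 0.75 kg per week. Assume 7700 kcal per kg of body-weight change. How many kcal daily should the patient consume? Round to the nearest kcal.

4801 kcal daily

Harris-Benedict: BMR = 655.1 + 9.563(114) + 1.85(181) − 4.676(25) = 1963.232 kcal/day.
TEE = 1963.232 × 2.025 = 3975.5448 kcal/day.
Required daily surplus = 0.75 × 7700 ÷ 7 = 825 kcal/day.
Target intake = 3975.5448 + 825 = 4800.5448 kcal/day.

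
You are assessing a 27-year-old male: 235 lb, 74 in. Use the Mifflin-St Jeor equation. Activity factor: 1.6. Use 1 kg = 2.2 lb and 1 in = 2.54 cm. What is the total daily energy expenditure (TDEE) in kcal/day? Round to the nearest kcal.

Convert to metric: weight = 235 ÷ 2.2 = 106.8182 kg; height = 74 × 2.54 = 187.96 cm.
Mifflin-St Jeor (male): BMR = 10(106.8182) + 6.25(187.96) − 5(27) + 5 = 1068.1818 + 1174.75 − 135 + 5 = 2112.9318 kcal/day.
TEE = BMR × activity factor = 2112.9318 × 1.6 = 3380.6909 kcal/day.

3381 kcal/day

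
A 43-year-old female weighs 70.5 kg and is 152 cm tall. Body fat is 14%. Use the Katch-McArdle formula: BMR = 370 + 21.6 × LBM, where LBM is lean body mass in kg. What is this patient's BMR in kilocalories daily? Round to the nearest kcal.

1680 kilocalories daily

LBM = 70.5 × (1 − 0.14) = 60.63 kg. Katch-McArdle: BMR = 370 + 21.6 × 60.63 = 1679.608 kcal/day.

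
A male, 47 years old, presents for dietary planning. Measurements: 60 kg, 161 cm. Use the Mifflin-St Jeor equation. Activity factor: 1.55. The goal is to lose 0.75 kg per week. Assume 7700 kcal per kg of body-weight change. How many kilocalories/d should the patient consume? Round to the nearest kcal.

Mifflin-St Jeor (male): BMR = 10(60) + 6.25(161) − 5(47) + 5 = 600 + 1006.25 − 235 + 5 = 1376.25 kcal/day.
TEE = 1376.25 × 1.55 = 2133.1875 kcal/day.
Required daily deficit = 0.75 × 7700 ÷ 7 = 825 kcal/day.
Target intake = 2133.1875 − 825 = 1308.1875 kcal/day.

1308 kilocalories/d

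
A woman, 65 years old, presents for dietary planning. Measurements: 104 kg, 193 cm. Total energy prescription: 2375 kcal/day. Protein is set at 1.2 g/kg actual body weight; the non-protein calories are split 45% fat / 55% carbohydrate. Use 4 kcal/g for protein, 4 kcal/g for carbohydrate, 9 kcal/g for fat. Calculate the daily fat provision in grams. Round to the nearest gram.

Protein = 1.2 × 104 = 124.8 g → 124.8 × 4 = 499.2 kcal.
Non-protein calories = 2375 − 499.2 = 1875.8 kcal.
Fat: 45% × 1875.8 = 844.11 kcal; carbohydrate: 1031.69 kcal.
Fat: 844.11 kcal ÷ 9 kcal/g = 93.79 g.

94 g/day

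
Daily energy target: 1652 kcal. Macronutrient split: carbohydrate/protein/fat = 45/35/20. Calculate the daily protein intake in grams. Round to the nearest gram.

Protein energy = 35% × 1652 = 578.2 kcal.
At 4 kcal/g: 578.2 ÷ 4 = 144.55 g.

145 g/day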